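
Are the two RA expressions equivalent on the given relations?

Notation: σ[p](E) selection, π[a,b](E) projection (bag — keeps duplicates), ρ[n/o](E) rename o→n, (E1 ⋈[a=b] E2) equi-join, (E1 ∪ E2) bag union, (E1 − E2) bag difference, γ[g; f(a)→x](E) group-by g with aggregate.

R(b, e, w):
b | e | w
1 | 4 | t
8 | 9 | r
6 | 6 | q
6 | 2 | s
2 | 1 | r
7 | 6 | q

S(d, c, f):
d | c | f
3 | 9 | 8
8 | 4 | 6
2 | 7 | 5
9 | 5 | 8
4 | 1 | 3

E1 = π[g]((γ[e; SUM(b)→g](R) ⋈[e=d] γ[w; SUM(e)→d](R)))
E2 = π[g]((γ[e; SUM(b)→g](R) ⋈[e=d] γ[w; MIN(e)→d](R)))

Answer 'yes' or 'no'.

E1 row counts bottom-up:
  R → 6
  γ[e; SUM(b)→g](R) → 5
  R → 6
  γ[w; SUM(e)→d](R) → 4
  (γ[e; SUM(b)→g](R) ⋈[e=d] γ[w; SUM(e)→d](R)) → 2
  π[g]((γ[e; SUM(b)→g](R) ⋈[e=d] γ[w; SUM(e)→d](R))) → 2
E2 row counts bottom-up:
  R → 6
  γ[e; SUM(b)→g](R) → 5
  R → 6
  γ[w; MIN(e)→d](R) → 4
  (γ[e; SUM(b)→g](R) ⋈[e=d] γ[w; MIN(e)→d](R)) → 4
  π[g]((γ[e; SUM(b)→g](R) ⋈[e=d] γ[w; MIN(e)→d](R))) → 4

E1 result:
g
1
6
E2 result:
g
1
2
6
13
Witness: (2,) appears 0× in E1 but 1× in E2.

no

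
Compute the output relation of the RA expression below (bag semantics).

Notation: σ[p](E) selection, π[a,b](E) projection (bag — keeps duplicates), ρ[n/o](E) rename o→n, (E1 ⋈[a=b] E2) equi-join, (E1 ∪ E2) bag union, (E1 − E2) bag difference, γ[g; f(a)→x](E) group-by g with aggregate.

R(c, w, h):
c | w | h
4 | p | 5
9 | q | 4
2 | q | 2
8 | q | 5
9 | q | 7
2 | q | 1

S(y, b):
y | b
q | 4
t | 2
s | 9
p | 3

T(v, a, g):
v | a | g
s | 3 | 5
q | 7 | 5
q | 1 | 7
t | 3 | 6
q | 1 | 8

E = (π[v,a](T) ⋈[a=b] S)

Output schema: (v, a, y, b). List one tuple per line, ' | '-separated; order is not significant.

Stepwise |·|:
  T → 5
  π[v,a](T) → 5
  S → 4
  (π[v,a](T) ⋈[a=b] S) → 2

== RESULT ==
v | a | y | b
s | 3 | p | 3
t | 3 | p | 3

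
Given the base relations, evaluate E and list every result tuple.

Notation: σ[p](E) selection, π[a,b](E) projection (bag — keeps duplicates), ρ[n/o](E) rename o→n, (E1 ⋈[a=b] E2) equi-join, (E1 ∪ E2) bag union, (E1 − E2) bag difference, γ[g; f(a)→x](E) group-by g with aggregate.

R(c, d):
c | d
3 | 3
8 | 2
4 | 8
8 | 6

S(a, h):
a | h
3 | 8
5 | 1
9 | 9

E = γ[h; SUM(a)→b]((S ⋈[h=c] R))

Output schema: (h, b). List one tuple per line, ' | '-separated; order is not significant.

Stepwise |·|:
  S → 3
  R → 4
  (S ⋈[h=c] R) → 2
  γ[h; SUM(a)→b]((S ⋈[h=c] R)) → 1

== RESULT ==
h | b
8 | 6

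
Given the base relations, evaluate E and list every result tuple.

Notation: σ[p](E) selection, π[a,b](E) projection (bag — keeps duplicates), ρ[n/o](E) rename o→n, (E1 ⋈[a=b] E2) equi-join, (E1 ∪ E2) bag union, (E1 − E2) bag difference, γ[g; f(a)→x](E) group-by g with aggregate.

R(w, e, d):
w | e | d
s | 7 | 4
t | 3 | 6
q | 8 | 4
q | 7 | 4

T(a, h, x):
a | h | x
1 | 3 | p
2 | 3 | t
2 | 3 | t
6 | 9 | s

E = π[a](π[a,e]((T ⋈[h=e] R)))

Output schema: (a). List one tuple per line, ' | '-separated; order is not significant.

Subexpression sizes:
  T → 4
  R → 4
  (T ⋈[h=e] R) → 3
  π[a,e]((T ⋈[h=e] R)) → 3
  π[a](π[a,e]((T ⋈[h=e] R))) → 3

== RESULT ==
a
1
2
2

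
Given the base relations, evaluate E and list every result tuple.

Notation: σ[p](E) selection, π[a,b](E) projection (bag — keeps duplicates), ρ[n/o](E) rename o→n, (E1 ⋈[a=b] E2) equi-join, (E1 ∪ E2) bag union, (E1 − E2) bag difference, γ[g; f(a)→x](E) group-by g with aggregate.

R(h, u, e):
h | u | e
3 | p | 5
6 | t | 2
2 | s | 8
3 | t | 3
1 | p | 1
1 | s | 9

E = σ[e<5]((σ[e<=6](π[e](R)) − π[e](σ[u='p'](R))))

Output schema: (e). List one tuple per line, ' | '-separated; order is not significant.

Row counts bottom-up:
  R → 6
  π[e](R) → 6
  σ[e<=6](π[e](R)) → 4
  R → 6
  σ[u='p'](R) → 2
  π[e](σ[u='p'](R)) → 2
  (σ[e<=6](π[e](R)) − π[e](σ[u='p'](R))) → 2
  σ[e<5]((σ[e<=6](π[e](R)) − π[e](σ[u='p'](R)))) → 2

== RESULT ==
e
2
3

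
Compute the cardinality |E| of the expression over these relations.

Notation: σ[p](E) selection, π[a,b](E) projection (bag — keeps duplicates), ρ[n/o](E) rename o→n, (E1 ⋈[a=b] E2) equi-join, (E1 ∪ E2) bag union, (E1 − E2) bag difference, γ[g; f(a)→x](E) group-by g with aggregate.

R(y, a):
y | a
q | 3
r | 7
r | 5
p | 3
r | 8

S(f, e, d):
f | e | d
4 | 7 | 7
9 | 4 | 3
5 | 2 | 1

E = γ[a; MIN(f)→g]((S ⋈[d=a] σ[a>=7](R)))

Subexpression sizes:
  S → 3
  R → 5
  σ[a>=7](R) → 2
  (S ⋈[d=a] σ[a>=7](R)) → 1
  γ[a; MIN(f)→g]((S ⋈[d=a] σ[a>=7](R))) → 1

|E| = 1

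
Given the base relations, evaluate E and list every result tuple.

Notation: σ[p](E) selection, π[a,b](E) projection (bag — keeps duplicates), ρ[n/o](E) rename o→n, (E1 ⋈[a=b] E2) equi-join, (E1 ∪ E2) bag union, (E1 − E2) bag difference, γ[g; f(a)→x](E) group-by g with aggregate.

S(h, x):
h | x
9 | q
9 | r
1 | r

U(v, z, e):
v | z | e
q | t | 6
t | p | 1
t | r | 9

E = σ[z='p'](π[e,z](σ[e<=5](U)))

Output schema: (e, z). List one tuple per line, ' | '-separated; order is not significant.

Subexpression sizes:
  U → 3
  σ[e<=5](U) → 1
  π[e,z](σ[e<=5](U)) → 1
  σ[z='p'](π[e,z](σ[e<=5](U))) → 1

== RESULT ==
e | z
1 | p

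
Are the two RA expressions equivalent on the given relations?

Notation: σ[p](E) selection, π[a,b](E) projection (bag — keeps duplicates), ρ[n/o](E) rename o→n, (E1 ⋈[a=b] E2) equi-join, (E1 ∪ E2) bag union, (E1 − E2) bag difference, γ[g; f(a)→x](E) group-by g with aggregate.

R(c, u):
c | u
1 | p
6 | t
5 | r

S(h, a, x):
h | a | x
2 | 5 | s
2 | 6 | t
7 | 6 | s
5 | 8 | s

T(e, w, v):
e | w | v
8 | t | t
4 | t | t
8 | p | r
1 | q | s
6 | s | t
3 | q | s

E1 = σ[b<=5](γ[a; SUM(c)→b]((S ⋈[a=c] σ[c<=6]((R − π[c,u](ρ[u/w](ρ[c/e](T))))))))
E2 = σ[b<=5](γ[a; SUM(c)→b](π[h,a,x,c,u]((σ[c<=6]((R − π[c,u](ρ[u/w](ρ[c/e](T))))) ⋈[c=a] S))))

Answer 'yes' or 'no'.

E1 per-node cardinality:
  S → 4
  R → 3
  T → 6
  ρ[c/e](T) → 6
  ρ[u/w](ρ[c/e](T)) → 6
  π[c,u](ρ[u/w](ρ[c/e](T))) → 6
  (R − π[c,u](ρ[u/w](ρ[c/e](T)))) → 3
  σ[c<=6]((R − π[c,u](ρ[u/w](ρ[c/e](T))))) → 3
  (S ⋈[a=c] σ[c<=6]((R − π[c,u](ρ[u/w](ρ[c/e](T)))))) → 3
  γ[a; SUM(c)→b]((S ⋈[a=c] σ[c<=6]((R − π[c,u](ρ[u/w](ρ[c/e](T))))))) → 2
  σ[b<=5](γ[a; SUM(c)→b]((S ⋈[a=c] σ[c<=6]((R − π[c,u](ρ[u/w](ρ[c/e](T)))))))) → 1
E2 per-node cardinality:
  R → 3
  T → 6
  ρ[c/e](T) → 6
  ρ[u/w](ρ[c/e](T)) → 6
  π[c,u](ρ[u/w](ρ[c/e](T))) → 6
  (R − π[c,u](ρ[u/w](ρ[c/e](T)))) → 3
  σ[c<=6]((R − π[c,u](ρ[u/w](ρ[c/e](T))))) → 3
  S → 4
  (σ[c<=6]((R − π[c,u](ρ[u/w](ρ[c/e](T))))) ⋈[c=a] S) → 3
  π[h,a,x,c,u]((σ[c<=6]((R − π[c,u](ρ[u/w](ρ[c/e](T))))) ⋈[c=a] S)) → 3
  γ[a; SUM(c)→b](π[h,a,x,c,u]((σ[c<=6]((R − π[c,u](ρ[u/w](ρ[c/e](T))))) ⋈[c=a] S))) → 2
  σ[b<=5](γ[a; SUM(c)→b](π[h,a,x,c,u]((σ[c<=6]((R − π[c,u](ρ[u/w](ρ[c/e](T))))) ⋈[c=a] S)))) → 1

E1 and E2 produce the same multiset:
a | b
5 | 5

yes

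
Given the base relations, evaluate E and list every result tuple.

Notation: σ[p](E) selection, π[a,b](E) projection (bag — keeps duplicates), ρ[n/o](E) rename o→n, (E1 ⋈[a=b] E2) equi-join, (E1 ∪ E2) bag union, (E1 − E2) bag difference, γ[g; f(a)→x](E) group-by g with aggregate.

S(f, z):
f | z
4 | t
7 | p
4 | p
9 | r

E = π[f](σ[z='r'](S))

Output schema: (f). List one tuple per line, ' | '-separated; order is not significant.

Per-node cardinality:
  S → 4
  σ[z='r'](S) → 1
  π[f](σ[z='r'](S)) → 1

== RESULT ==
f
9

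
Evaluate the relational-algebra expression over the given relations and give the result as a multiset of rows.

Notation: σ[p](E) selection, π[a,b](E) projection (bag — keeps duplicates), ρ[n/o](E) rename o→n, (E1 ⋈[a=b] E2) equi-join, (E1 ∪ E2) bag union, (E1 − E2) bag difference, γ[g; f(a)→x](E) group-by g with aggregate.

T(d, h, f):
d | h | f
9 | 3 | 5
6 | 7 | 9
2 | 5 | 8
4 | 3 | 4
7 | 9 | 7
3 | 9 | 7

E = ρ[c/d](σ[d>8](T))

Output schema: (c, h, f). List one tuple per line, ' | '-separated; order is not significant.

Row counts bottom-up:
  T → 6
  σ[d>8](T) → 1
  ρ[c/d](σ[d>8](T)) → 1

== RESULT ==
c | h | f
9 | 3 | 5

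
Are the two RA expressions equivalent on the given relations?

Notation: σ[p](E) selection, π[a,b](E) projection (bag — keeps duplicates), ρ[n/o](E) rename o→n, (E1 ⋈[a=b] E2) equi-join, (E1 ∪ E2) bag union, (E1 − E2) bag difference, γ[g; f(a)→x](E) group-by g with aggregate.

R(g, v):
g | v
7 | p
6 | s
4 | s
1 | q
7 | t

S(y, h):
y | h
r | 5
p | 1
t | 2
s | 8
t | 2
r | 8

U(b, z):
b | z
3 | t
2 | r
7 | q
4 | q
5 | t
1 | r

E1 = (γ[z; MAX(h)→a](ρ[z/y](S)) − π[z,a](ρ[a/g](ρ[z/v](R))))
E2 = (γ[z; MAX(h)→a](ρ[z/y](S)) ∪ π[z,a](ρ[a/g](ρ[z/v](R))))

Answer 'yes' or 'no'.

E1 stepwise |·|:
  S → 6
  ρ[z/y](S) → 6
  γ[z; MAX(h)→a](ρ[z/y](S)) → 4
  R → 5
  ρ[z/v](R) → 5
  ρ[a/g](ρ[z/v](R)) → 5
  π[z,a](ρ[a/g](ρ[z/v](R))) → 5
  (γ[z; MAX(h)→a](ρ[z/y](S)) − π[z,a](ρ[a/g](ρ[z/v](R)))) → 4
E2 stepwise |·|:
  S → 6
  ρ[z/y](S) → 6
  γ[z; MAX(h)→a](ρ[z/y](S)) → 4
  R → 5
  ρ[z/v](R) → 5
  ρ[a/g](ρ[z/v](R)) → 5
  π[z,a](ρ[a/g](ρ[z/v](R))) → 5
  (γ[z; MAX(h)→a](ρ[z/y](S)) ∪ π[z,a](ρ[a/g](ρ[z/v](R)))) → 9

E1 result:
z | a
p | 1
r | 8
s | 8
t | 2
E2 result:
z | a
p | 1
p | 7
q | 1
r | 8
s | 4
s | 6
s | 8
t | 2
t | 7
Witness: ('s', 6) appears 0× in E1 but 1× in E2.

no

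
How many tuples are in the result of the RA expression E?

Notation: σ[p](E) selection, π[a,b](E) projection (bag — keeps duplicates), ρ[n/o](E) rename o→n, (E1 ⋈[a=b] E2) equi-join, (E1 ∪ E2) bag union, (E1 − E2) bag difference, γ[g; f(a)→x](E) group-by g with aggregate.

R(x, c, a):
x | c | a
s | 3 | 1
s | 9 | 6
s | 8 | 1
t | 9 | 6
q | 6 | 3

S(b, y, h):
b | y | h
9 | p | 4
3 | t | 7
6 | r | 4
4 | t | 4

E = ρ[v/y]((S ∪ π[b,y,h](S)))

Subexpression sizes:
  S → 4
  S → 4
  π[b,y,h](S) → 4
  (S ∪ π[b,y,h](S)) → 8
  ρ[v/y]((S ∪ π[b,y,h](S))) → 8

|E| = 8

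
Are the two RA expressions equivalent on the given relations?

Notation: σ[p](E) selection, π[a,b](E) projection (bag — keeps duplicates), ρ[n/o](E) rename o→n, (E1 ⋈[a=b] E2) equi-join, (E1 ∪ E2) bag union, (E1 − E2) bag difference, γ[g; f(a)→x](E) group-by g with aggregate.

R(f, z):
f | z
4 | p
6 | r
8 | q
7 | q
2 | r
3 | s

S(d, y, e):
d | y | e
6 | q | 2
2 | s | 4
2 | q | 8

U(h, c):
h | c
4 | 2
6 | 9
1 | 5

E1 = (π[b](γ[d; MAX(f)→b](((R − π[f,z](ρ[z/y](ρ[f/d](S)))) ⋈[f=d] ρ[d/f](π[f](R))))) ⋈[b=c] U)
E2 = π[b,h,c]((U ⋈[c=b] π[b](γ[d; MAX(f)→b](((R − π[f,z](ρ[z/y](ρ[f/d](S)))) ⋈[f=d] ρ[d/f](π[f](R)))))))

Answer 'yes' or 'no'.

E1 stepwise |·|:
  R → 6
  S → 3
  ρ[f/d](S) → 3
  ρ[z/y](ρ[f/d](S)) → 3
  π[f,z](ρ[z/y](ρ[f/d](S))) → 3
  (R − π[f,z](ρ[z/y](ρ[f/d](S)))) → 6
  R → 6
  π[f](R) → 6
  ρ[d/f](π[f](R)) → 6
  ((R − π[f,z](ρ[z/y](ρ[f/d](S)))) ⋈[f=d] ρ[d/f](π[f](R))) → 6
  γ[d; MAX(f)→b](((R − π[f,z](ρ[z/y](ρ[f/d](S)))) ⋈[f=d] ρ[d/f](π[f](R)))) → 6
  π[b](γ[d; MAX(f)→b](((R − π[f,z](ρ[z/y](ρ[f/d](S)))) ⋈[f=d] ρ[d/f](π[f](R))))) → 6
  U → 3
  (π[b](γ[d; MAX(f)→b](((R − π[f,z](ρ[z/y](ρ[f/d](S)))) ⋈[f=d] ρ[d/f](π[f](R))))) ⋈[b=c] U) → 1
E2 stepwise |·|:
  U → 3
  R → 6
  S → 3
  ρ[f/d](S) → 3
  ρ[z/y](ρ[f/d](S)) → 3
  π[f,z](ρ[z/y](ρ[f/d](S))) → 3
  (R − π[f,z](ρ[z/y](ρ[f/d](S)))) → 6
  R → 6
  π[f](R) → 6
  ρ[d/f](π[f](R)) → 6
  ((R − π[f,z](ρ[z/y](ρ[f/d](S)))) ⋈[f=d] ρ[d/f](π[f](R))) → 6
  γ[d; MAX(f)→b](((R − π[f,z](ρ[z/y](ρ[f/d](S)))) ⋈[f=d] ρ[d/f](π[f](R)))) → 6
  π[b](γ[d; MAX(f)→b](((R − π[f,z](ρ[z/y](ρ[f/d](S)))) ⋈[f=d] ρ[d/f](π[f](R))))) → 6
  (U ⋈[c=b] π[b](γ[d; MAX(f)→b](((R − π[f,z](ρ[z/y](ρ[f/d](S)))) ⋈[f=d] ρ[d/f](π[f](R)))))) → 1
  π[b,h,c]((U ⋈[c=b] π[b](γ[d; MAX(f)→b](((R − π[f,z](ρ[z/y](ρ[f/d](S)))) ⋈[f=d] ρ[d/f](π[f](R))))))) → 1

E1 and E2 produce the same multiset:
b | h | c
2 | 4 | 2

yes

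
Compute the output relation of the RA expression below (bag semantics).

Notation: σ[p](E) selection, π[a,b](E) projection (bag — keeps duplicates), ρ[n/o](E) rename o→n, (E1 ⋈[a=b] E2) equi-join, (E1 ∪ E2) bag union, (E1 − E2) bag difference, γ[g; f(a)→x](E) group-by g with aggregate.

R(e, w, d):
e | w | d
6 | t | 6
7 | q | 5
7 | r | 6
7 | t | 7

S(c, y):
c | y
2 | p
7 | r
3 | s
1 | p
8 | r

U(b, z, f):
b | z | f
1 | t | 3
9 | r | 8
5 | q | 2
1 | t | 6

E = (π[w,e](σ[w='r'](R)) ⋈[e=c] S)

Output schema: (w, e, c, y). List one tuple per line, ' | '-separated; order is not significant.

Stepwise |·|:
  R → 4
  σ[w='r'](R) → 1
  π[w,e](σ[w='r'](R)) → 1
  S → 5
  (π[w,e](σ[w='r'](R)) ⋈[e=c] S) → 1

== RESULT ==
w | e | c | y
r | 7 | 7 | r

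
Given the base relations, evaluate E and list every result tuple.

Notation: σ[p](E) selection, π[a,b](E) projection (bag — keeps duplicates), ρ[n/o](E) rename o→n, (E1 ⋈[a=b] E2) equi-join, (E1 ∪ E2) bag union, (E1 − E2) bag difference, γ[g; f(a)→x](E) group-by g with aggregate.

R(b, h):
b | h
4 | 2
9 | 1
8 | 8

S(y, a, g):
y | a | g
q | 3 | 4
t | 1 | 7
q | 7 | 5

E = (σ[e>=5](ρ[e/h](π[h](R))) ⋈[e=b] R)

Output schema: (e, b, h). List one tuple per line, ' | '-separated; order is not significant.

Row counts bottom-up:
  R → 3
  π[h](R) → 3
  ρ[e/h](π[h](R)) → 3
  σ[e>=5](ρ[e/h](π[h](R))) → 1
  R → 3
  (σ[e>=5](ρ[e/h](π[h](R))) ⋈[e=b] R) → 1

== RESULT ==
e | b | h
8 | 8 | 8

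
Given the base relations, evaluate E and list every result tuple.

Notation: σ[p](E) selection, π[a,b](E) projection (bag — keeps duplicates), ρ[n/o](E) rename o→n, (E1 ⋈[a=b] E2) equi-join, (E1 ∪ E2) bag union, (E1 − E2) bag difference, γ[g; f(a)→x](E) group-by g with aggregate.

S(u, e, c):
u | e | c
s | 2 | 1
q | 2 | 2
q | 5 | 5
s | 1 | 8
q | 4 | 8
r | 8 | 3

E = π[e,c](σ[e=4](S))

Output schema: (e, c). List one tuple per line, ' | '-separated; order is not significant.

Per-node cardinality:
  S → 6
  σ[e=4](S) → 1
  π[e,c](σ[e=4](S)) → 1

== RESULT ==
e | c
4 | 8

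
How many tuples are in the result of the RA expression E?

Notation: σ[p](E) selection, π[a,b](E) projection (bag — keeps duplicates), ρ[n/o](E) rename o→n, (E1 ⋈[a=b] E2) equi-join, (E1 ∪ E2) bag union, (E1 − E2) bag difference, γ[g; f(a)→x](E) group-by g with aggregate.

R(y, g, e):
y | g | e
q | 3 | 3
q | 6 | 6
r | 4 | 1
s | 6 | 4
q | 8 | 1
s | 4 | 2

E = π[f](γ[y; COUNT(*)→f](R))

Row counts bottom-up:
  R → 6
  γ[y; COUNT(*)→f](R) → 3
  π[f](γ[y; COUNT(*)→f](R)) → 3

|E| = 3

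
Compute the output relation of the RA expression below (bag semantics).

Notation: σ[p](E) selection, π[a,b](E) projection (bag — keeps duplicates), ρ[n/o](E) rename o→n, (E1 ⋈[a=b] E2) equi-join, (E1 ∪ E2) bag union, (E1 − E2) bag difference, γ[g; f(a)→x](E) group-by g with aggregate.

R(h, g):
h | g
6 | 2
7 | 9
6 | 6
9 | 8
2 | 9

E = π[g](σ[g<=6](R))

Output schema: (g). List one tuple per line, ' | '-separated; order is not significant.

Stepwise |·|:
  R → 5
  σ[g<=6](R) → 2
  π[g](σ[g<=6](R)) → 2

== RESULT ==
g
2
6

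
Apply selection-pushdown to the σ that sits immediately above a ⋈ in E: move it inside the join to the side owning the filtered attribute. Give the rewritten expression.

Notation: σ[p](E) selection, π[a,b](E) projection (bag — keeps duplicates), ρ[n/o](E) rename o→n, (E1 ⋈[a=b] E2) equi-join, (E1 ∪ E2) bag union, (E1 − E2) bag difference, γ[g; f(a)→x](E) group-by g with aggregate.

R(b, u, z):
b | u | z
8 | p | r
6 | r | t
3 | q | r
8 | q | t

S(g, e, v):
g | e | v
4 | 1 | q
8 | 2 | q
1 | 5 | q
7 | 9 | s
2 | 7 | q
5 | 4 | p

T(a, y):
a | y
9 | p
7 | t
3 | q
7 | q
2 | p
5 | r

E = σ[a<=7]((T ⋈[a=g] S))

σ filters on a, owned by the left side.
E' = (σ[a<=7](T) ⋈[a=g] S)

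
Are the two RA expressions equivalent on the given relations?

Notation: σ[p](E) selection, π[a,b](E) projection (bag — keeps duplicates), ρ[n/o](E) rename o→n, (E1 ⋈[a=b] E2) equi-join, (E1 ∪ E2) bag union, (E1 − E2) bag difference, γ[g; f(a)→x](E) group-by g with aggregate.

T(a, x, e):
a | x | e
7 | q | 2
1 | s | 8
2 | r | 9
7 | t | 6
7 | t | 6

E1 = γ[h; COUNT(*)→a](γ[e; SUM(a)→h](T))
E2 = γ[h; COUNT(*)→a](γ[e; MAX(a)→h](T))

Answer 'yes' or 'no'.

E1 subexpression sizes:
  T → 5
  γ[e; SUM(a)→h](T) → 4
  γ[h; COUNT(*)→a](γ[e; SUM(a)→h](T)) → 4
E2 subexpression sizes:
  T → 5
  γ[e; MAX(a)→h](T) → 4
  γ[h; COUNT(*)→a](γ[e; MAX(a)→h](T)) → 3

E1 result:
h | a
1 | 1
2 | 1
7 | 1
14 | 1
E2 result:
h | a
1 | 1
2 | 1
7 | 2
Witness: (7, 1) appears 1× in E1 but 0× in E2.

no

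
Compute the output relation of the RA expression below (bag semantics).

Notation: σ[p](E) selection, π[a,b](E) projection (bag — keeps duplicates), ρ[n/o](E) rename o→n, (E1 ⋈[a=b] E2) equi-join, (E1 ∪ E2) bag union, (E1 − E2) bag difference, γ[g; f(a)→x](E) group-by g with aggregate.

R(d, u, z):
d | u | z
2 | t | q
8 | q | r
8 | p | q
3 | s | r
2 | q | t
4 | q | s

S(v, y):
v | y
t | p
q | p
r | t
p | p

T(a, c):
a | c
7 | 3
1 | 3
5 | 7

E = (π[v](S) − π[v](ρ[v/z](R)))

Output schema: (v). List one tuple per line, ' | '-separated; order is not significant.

Stepwise |·|:
  S → 4
  π[v](S) → 4
  R → 6
  ρ[v/z](R) → 6
  π[v](ρ[v/z](R)) → 6
  (π[v](S) − π[v](ρ[v/z](R))) → 1

== RESULT ==
v
p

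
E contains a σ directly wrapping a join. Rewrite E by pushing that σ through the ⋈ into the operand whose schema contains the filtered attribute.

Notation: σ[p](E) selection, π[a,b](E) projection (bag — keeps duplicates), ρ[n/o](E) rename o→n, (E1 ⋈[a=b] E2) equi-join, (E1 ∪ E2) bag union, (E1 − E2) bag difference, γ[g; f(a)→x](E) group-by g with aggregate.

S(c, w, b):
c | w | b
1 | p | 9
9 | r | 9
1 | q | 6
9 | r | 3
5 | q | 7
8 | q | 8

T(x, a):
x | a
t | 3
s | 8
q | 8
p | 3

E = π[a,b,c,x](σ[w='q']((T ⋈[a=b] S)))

σ filters on w, owned by the right side.
E' = π[a,b,c,x]((T ⋈[a=b] σ[w='q'](S)))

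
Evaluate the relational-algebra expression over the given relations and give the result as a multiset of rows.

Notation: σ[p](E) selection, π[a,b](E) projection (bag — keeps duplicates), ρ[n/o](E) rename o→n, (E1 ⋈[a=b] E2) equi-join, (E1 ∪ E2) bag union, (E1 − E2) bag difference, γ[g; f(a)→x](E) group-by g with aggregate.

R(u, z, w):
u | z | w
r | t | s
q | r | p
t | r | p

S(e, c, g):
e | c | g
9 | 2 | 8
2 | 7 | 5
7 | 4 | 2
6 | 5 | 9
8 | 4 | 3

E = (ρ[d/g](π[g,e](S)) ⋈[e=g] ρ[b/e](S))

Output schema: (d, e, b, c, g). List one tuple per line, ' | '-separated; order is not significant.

Row counts bottom-up:
  S → 5
  π[g,e](S) → 5
  ρ[d/g](π[g,e](S)) → 5
  S → 5
  ρ[b/e](S) → 5
  (ρ[d/g](π[g,e](S)) ⋈[e=g] ρ[b/e](S)) → 3

== RESULT ==
d | e | b | c | g
3 | 8 | 9 | 2 | 8
5 | 2 | 7 | 4 | 2
8 | 9 | 6 | 5 | 9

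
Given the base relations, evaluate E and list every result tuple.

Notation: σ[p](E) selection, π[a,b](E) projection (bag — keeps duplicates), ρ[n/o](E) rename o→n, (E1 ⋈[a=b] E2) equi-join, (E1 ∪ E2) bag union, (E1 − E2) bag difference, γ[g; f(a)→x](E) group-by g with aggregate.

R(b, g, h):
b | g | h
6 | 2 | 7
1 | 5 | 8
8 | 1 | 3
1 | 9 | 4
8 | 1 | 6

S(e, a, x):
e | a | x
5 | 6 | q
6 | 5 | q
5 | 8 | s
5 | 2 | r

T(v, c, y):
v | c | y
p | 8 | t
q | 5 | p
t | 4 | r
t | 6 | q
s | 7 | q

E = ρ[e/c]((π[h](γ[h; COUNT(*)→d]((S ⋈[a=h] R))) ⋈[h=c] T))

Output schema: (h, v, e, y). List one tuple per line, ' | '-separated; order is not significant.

Subexpression sizes:
  S → 4
  R → 5
  (S ⋈[a=h] R) → 2
  γ[h; COUNT(*)→d]((S ⋈[a=h] R)) → 2
  π[h](γ[h; COUNT(*)→d]((S ⋈[a=h] R))) → 2
  T → 5
  (π[h](γ[h; COUNT(*)→d]((S ⋈[a=h] R))) ⋈[h=c] T) → 2
  ρ[e/c]((π[h](γ[h; COUNT(*)→d]((S ⋈[a=h] R))) ⋈[h=c] T)) → 2

== RESULT ==
h | v | e | y
6 | t | 6 | q
8 | p | 8 | t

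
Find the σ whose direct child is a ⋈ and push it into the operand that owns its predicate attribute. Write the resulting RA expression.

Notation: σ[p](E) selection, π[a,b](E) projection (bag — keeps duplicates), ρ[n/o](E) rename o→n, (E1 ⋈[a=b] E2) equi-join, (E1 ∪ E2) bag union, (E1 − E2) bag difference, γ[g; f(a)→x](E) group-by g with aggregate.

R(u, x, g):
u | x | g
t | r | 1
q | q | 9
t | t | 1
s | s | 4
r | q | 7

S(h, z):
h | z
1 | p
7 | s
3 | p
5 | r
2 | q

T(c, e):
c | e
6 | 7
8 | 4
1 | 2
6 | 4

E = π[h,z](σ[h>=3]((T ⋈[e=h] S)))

σ filters on h, owned by the right side.
E' = π[h,z]((T ⋈[e=h] σ[h>=3](S)))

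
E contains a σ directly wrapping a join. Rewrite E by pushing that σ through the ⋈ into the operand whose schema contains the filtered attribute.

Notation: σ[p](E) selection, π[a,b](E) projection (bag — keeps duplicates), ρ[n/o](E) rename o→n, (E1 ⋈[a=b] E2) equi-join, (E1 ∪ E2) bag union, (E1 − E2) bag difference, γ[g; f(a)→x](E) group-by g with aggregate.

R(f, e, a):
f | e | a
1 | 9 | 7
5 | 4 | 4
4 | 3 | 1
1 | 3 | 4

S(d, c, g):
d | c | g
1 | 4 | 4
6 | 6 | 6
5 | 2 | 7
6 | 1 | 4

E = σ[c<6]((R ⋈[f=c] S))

σ filters on c, owned by the right side.
E' = (R ⋈[f=c] σ[c<6](S))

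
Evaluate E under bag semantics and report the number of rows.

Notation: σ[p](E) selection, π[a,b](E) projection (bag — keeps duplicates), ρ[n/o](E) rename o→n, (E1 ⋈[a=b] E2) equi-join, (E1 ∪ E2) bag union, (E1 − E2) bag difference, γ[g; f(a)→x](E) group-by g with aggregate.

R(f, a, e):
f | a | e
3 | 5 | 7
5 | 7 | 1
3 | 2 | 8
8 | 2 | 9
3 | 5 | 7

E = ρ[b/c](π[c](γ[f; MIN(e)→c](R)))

Stepwise |·|:
  R → 5
  γ[f; MIN(e)→c](R) → 3
  π[c](γ[f; MIN(e)→c](R)) → 3
  ρ[b/c](π[c](γ[f; MIN(e)→c](R))) → 3

|E| = 3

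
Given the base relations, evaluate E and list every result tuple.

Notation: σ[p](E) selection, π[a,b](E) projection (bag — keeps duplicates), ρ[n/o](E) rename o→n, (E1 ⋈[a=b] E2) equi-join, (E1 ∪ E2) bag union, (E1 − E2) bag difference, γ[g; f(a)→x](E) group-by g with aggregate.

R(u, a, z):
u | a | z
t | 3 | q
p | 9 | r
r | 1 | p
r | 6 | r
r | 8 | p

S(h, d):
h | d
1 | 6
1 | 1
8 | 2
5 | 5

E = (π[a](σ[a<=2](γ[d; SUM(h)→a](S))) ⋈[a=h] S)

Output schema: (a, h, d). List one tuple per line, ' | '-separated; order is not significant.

Per-node cardinality:
  S → 4
  γ[d; SUM(h)→a](S) → 4
  σ[a<=2](γ[d; SUM(h)→a](S)) → 2
  π[a](σ[a<=2](γ[d; SUM(h)→a](S))) → 2
  S → 4
  (π[a](σ[a<=2](γ[d; SUM(h)→a](S))) ⋈[a=h] S) → 4

== RESULT ==
a | h | d
1 | 1 | 1
1 | 1 | 1
1 | 1 | 6
1 | 1 | 6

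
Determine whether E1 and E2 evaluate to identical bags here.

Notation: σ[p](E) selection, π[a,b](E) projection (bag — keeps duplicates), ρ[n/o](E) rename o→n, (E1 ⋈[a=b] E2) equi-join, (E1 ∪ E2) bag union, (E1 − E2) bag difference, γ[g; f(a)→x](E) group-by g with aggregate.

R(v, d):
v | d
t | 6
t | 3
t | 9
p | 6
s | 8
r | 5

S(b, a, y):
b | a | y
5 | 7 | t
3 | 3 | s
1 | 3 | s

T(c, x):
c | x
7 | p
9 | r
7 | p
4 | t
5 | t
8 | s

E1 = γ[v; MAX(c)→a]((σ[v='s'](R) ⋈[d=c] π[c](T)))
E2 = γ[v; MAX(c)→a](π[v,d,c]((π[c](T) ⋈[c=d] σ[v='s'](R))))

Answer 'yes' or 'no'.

E1 stepwise |·|:
  R → 6
  σ[v='s'](R) → 1
  T → 6
  π[c](T) → 6
  (σ[v='s'](R) ⋈[d=c] π[c](T)) → 1
  γ[v; MAX(c)→a]((σ[v='s'](R) ⋈[d=c] π[c](T))) → 1
E2 stepwise |·|:
  T → 6
  π[c](T) → 6
  R → 6
  σ[v='s'](R) → 1
  (π[c](T) ⋈[c=d] σ[v='s'](R)) → 1
  π[v,d,c]((π[c](T) ⋈[c=d] σ[v='s'](R))) → 1
  γ[v; MAX(c)→a](π[v,d,c]((π[c](T) ⋈[c=d] σ[v='s'](R)))) → 1

E1 and E2 produce the same multiset:
v | a
s | 8

yes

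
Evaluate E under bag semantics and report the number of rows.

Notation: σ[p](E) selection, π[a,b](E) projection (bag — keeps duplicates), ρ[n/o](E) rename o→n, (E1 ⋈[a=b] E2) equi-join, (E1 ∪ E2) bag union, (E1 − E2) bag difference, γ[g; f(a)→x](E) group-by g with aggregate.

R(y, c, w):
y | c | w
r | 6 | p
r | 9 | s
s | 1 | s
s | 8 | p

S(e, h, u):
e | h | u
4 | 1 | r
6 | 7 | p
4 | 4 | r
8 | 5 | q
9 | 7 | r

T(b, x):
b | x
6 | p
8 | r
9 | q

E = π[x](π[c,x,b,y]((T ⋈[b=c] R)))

Stepwise |·|:
  T → 3
  R → 4
  (T ⋈[b=c] R) → 3
  π[c,x,b,y]((T ⋈[b=c] R)) → 3
  π[x](π[c,x,b,y]((T ⋈[b=c] R))) → 3

|E| = 3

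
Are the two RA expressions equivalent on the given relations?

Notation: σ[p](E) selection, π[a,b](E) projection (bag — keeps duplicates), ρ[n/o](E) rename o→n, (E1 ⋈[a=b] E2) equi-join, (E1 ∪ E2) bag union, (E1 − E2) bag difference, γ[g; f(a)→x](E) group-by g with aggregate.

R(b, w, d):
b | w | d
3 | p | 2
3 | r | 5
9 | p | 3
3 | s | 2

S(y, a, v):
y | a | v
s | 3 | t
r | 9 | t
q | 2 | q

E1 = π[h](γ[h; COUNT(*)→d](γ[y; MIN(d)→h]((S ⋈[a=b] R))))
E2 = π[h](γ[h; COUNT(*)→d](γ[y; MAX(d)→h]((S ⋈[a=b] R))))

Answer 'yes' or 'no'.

E1 row counts bottom-up:
  S → 3
  R → 4
  (S ⋈[a=b] R) → 4
  γ[y; MIN(d)→h]((S ⋈[a=b] R)) → 2
  γ[h; COUNT(*)→d](γ[y; MIN(d)→h]((S ⋈[a=b] R))) → 2
  π[h](γ[h; COUNT(*)→d](γ[y; MIN(d)→h]((S ⋈[a=b] R)))) → 2
E2 row counts bottom-up:
  S → 3
  R → 4
  (S ⋈[a=b] R) → 4
  γ[y; MAX(d)→h]((S ⋈[a=b] R)) → 2
  γ[h; COUNT(*)→d](γ[y; MAX(d)→h]((S ⋈[a=b] R))) → 2
  π[h](γ[h; COUNT(*)→d](γ[y; MAX(d)→h]((S ⋈[a=b] R)))) → 2

E1 result:
h
2
3
E2 result:
h
3
5
Witness: (2,) appears 1× in E1 but 0× in E2.

no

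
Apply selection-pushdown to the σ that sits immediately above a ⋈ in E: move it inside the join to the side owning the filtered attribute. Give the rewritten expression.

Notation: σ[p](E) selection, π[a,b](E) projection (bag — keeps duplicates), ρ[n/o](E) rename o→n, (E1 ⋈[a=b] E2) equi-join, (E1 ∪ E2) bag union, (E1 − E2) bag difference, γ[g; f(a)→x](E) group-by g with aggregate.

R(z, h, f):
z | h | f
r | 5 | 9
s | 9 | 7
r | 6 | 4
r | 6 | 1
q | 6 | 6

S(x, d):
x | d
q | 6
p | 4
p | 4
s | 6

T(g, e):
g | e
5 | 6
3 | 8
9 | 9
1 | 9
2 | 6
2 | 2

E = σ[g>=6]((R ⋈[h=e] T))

σ filters on g, owned by the right side.
E' = (R ⋈[h=e] σ[g>=6](T))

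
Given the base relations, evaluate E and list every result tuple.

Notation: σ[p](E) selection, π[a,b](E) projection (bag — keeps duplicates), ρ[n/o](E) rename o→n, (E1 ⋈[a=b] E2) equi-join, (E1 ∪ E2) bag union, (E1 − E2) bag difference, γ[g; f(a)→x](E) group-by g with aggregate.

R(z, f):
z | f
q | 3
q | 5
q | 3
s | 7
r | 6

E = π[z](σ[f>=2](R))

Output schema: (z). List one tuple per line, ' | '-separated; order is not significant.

Row counts bottom-up:
  R → 5
  σ[f>=2](R) → 5
  π[z](σ[f>=2](R)) → 5

== RESULT ==
z
q
q
q
r
s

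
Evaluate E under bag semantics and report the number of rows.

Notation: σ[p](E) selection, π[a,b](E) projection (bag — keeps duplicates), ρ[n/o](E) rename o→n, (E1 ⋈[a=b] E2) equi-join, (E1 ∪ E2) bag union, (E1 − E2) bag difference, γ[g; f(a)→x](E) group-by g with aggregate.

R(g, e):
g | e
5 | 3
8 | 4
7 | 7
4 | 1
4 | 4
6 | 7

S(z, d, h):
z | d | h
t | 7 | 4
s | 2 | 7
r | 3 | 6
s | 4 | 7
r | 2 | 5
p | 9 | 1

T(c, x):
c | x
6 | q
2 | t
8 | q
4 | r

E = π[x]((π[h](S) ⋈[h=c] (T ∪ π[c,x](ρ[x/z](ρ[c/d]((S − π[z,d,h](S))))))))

Subexpression sizes:
  S → 6
  π[h](S) → 6
  T → 4
  S → 6
  S → 6
  π[z,d,h](S) → 6
  (S − π[z,d,h](S)) → 0
  ρ[c/d]((S − π[z,d,h](S))) → 0
  ρ[x/z](ρ[c/d]((S − π[z,d,h](S)))) → 0
  π[c,x](ρ[x/z](ρ[c/d]((S − π[z,d,h](S))))) → 0
  (T ∪ π[c,x](ρ[x/z](ρ[c/d]((S − π[z,d,h](S)))))) → 4
  (π[h](S) ⋈[h=c] (T ∪ π[c,x](ρ[x/z](ρ[c/d]((S − π[z,d,h](S))))))) → 2
  π[x]((π[h](S) ⋈[h=c] (T ∪ π[c,x](ρ[x/z](ρ[c/d]((S − π[z,d,h](S)))))))) → 2

|E| = 2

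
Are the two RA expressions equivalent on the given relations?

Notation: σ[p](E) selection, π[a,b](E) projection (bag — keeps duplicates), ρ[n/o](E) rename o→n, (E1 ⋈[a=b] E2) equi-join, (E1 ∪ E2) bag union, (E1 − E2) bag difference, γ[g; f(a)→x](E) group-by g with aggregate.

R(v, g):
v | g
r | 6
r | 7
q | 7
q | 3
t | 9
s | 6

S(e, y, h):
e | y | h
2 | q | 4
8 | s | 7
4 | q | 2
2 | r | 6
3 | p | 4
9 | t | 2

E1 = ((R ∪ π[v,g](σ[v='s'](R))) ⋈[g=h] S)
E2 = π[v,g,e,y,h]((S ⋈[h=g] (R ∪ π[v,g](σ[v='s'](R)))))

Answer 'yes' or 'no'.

E1 subexpression sizes:
  R → 6
  R → 6
  σ[v='s'](R) → 1
  π[v,g](σ[v='s'](R)) → 1
  (R ∪ π[v,g](σ[v='s'](R))) → 7
  S → 6
  ((R ∪ π[v,g](σ[v='s'](R))) ⋈[g=h] S) → 5
E2 subexpression sizes:
  S → 6
  R → 6
  R → 6
  σ[v='s'](R) → 1
  π[v,g](σ[v='s'](R)) → 1
  (R ∪ π[v,g](σ[v='s'](R))) → 7
  (S ⋈[h=g] (R ∪ π[v,g](σ[v='s'](R)))) → 5
  π[v,g,e,y,h]((S ⋈[h=g] (R ∪ π[v,g](σ[v='s'](R))))) → 5

E1 and E2 produce the same multiset:
v | g | e | y | h
q | 7 | 8 | s | 7
r | 6 | 2 | r | 6
r | 7 | 8 | s | 7
s | 6 | 2 | r | 6
s | 6 | 2 | r | 6

yes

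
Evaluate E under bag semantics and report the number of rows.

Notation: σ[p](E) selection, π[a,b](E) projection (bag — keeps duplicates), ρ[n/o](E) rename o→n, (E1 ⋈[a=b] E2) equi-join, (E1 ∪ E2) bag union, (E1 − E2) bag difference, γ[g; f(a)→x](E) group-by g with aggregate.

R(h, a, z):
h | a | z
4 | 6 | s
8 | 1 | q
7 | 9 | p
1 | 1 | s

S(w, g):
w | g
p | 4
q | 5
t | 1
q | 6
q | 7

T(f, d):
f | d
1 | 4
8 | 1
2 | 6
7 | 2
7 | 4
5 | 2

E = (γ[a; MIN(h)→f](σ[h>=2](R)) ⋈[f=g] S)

Subexpression sizes:
  R → 4
  σ[h>=2](R) → 3
  γ[a; MIN(h)→f](σ[h>=2](R)) → 3
  S → 5
  (γ[a; MIN(h)→f](σ[h>=2](R)) ⋈[f=g] S) → 2

|E| = 2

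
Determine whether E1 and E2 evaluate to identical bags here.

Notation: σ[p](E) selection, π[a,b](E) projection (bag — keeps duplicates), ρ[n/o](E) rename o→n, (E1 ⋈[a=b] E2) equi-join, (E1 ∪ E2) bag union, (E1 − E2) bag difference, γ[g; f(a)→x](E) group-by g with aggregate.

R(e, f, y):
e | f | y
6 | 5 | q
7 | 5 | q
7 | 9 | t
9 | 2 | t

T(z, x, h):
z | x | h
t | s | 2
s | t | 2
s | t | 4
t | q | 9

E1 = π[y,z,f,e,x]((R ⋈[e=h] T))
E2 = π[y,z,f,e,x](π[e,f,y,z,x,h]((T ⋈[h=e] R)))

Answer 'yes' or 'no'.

E1 row counts bottom-up:
  R → 4
  T → 4
  (R ⋈[e=h] T) → 1
  π[y,z,f,e,x]((R ⋈[e=h] T)) → 1
E2 row counts bottom-up:
  T → 4
  R → 4
  (T ⋈[h=e] R) → 1
  π[e,f,y,z,x,h]((T ⋈[h=e] R)) → 1
  π[y,z,f,e,x](π[e,f,y,z,x,h]((T ⋈[h=e] R))) → 1

E1 and E2 produce the same multiset:
y | z | f | e | x
t | t | 2 | 9 | q

yes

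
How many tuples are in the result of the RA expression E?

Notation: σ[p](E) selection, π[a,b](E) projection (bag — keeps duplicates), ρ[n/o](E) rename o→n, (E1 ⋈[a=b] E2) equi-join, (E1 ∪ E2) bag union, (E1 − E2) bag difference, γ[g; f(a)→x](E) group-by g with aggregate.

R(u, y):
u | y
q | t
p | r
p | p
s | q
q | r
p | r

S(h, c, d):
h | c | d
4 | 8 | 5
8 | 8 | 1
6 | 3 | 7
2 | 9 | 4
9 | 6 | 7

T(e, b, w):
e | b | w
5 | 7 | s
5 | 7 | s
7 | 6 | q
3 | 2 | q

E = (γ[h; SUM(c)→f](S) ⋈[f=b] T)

Stepwise |·|:
  S → 5
  γ[h; SUM(c)→f](S) → 5
  T → 4
  (γ[h; SUM(c)→f](S) ⋈[f=b] T) → 1

|E| = 1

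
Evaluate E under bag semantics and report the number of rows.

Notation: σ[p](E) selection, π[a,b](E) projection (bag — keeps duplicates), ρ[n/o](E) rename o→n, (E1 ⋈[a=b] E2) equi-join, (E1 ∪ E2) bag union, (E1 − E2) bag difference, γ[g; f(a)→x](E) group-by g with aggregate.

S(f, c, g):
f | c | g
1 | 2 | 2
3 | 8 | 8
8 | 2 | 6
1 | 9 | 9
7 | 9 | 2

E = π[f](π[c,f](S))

Stepwise |·|:
  S → 5
  π[c,f](S) → 5
  π[f](π[c,f](S)) → 5

|E| = 5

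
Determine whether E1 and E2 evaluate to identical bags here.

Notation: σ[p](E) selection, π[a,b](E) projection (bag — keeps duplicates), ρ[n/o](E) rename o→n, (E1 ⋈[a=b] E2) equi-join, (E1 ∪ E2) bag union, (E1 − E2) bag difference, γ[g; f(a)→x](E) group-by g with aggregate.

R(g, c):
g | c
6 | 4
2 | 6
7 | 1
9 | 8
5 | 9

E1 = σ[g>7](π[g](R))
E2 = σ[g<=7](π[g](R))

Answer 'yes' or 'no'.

E1 stepwise |·|:
  R → 5
  π[g](R) → 5
  σ[g>7](π[g](R)) → 1
E2 stepwise |·|:
  R → 5
  π[g](R) → 5
  σ[g<=7](π[g](R)) → 4

E1 result:
g
9
E2 result:
g
2
5
6
7
Witness: (6,) appears 0× in E1 but 1× in E2.

no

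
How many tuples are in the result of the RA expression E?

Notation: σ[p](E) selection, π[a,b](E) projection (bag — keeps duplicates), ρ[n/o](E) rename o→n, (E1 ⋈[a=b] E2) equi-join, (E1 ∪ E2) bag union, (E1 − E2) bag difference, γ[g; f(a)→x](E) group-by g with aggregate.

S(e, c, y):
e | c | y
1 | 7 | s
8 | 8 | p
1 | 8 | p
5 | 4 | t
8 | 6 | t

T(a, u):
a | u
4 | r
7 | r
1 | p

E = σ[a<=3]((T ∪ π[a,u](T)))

Row counts bottom-up:
  T → 3
  T → 3
  π[a,u](T) → 3
  (T ∪ π[a,u](T)) → 6
  σ[a<=3]((T ∪ π[a,u](T))) → 2

|E| = 2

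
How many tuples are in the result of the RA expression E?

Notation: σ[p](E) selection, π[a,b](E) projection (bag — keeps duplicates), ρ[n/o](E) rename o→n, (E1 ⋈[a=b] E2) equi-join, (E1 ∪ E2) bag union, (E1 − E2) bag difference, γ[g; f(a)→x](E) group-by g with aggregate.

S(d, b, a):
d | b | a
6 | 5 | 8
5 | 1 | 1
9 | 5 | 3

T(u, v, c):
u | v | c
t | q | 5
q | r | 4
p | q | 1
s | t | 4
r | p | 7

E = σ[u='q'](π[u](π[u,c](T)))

Stepwise |·|:
  T → 5
  π[u,c](T) → 5
  π[u](π[u,c](T)) → 5
  σ[u='q'](π[u](π[u,c](T))) → 1

|E| = 1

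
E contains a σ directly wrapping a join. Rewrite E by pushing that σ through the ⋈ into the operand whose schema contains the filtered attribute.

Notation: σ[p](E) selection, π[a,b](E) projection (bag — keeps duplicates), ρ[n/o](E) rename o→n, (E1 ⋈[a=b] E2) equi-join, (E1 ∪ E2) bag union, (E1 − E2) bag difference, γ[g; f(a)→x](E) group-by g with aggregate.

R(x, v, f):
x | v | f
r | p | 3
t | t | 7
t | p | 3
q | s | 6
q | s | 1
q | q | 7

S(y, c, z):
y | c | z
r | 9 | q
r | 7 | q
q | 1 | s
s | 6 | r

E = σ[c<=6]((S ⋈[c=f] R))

σ filters on c, owned by the left side.
E' = (σ[c<=6](S) ⋈[c=f] R)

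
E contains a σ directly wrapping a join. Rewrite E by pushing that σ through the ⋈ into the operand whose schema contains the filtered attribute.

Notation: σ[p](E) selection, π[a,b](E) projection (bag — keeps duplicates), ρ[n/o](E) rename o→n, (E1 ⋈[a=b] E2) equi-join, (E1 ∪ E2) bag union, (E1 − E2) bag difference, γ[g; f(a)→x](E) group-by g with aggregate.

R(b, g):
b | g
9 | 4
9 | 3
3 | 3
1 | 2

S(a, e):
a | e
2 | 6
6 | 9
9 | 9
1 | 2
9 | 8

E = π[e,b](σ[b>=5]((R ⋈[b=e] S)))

σ filters on b, owned by the left side.
E' = π[e,b]((σ[b>=5](R) ⋈[b=e] S))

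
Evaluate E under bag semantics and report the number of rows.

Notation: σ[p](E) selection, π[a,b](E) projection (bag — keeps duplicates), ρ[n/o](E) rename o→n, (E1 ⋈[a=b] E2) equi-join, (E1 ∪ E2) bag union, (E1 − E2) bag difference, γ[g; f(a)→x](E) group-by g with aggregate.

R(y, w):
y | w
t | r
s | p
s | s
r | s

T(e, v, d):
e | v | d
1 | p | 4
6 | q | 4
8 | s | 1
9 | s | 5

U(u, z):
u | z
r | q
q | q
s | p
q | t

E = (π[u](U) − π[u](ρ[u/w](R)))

Stepwise |·|:
  U → 4
  π[u](U) → 4
  R → 4
  ρ[u/w](R) → 4
  π[u](ρ[u/w](R)) → 4
  (π[u](U) − π[u](ρ[u/w](R))) → 2

|E| = 2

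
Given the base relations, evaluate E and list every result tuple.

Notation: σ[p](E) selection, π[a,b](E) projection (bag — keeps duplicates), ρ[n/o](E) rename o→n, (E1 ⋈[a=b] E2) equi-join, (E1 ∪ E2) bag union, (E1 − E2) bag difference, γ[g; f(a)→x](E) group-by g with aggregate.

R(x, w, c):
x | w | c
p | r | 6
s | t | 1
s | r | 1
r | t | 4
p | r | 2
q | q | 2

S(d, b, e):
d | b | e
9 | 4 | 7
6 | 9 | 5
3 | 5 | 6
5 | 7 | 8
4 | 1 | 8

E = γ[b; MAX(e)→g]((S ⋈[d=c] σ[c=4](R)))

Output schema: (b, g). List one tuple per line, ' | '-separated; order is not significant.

Per-node cardinality:
  S → 5
  R → 6
  σ[c=4](R) → 1
  (S ⋈[d=c] σ[c=4](R)) → 1
  γ[b; MAX(e)→g]((S ⋈[d=c] σ[c=4](R))) → 1

== RESULT ==
b | g
1 | 8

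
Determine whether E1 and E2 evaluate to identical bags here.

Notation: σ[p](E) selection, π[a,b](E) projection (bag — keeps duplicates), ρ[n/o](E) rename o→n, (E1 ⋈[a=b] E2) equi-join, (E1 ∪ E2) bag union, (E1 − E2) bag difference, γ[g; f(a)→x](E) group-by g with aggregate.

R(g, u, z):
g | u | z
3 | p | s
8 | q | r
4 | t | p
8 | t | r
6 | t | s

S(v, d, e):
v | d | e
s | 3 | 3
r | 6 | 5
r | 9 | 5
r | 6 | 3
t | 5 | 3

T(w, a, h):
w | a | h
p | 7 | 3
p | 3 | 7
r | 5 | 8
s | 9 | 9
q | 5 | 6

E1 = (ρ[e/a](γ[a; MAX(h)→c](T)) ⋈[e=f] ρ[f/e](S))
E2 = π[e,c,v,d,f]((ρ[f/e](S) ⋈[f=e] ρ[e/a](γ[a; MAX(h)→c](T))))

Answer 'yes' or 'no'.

E1 per-node cardinality:
  T → 5
  γ[a; MAX(h)→c](T) → 4
  ρ[e/a](γ[a; MAX(h)→c](T)) → 4
  S → 5
  ρ[f/e](S) → 5
  (ρ[e/a](γ[a; MAX(h)→c](T)) ⋈[e=f] ρ[f/e](S)) → 5
E2 per-node cardinality:
  S → 5
  ρ[f/e](S) → 5
  T → 5
  γ[a; MAX(h)→c](T) → 4
  ρ[e/a](γ[a; MAX(h)→c](T)) → 4
  (ρ[f/e](S) ⋈[f=e] ρ[e/a](γ[a; MAX(h)→c](T))) → 5
  π[e,c,v,d,f]((ρ[f/e](S) ⋈[f=e] ρ[e/a](γ[a; MAX(h)→c](T)))) → 5

E1 and E2 produce the same multiset:
e | c | v | d | f
3 | 7 | r | 6 | 3
3 | 7 | s | 3 | 3
3 | 7 | t | 5 | 3
5 | 8 | r | 6 | 5
5 | 8 | r | 9 | 5

yes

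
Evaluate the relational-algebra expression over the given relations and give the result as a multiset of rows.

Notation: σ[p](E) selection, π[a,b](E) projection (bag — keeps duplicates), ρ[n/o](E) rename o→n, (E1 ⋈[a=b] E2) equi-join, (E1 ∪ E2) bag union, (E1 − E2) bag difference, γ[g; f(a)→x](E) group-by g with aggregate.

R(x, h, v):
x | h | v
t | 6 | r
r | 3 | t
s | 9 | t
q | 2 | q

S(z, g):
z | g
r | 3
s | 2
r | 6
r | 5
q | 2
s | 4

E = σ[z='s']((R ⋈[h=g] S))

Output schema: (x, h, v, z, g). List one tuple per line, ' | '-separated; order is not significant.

Subexpression sizes:
  R → 4
  S → 6
  (R ⋈[h=g] S) → 4
  σ[z='s']((R ⋈[h=g] S)) → 1

== RESULT ==
x | h | v | z | g
q | 2 | q | s | 2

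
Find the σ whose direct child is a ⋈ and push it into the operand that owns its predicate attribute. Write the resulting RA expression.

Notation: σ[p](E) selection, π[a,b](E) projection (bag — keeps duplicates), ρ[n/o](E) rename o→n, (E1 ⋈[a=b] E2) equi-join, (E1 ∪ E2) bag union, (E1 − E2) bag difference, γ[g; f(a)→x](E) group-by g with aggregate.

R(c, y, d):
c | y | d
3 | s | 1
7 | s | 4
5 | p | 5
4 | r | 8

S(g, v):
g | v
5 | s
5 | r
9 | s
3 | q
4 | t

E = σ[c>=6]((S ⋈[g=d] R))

σ filters on c, owned by the right side.
E' = (S ⋈[g=d] σ[c>=6](R))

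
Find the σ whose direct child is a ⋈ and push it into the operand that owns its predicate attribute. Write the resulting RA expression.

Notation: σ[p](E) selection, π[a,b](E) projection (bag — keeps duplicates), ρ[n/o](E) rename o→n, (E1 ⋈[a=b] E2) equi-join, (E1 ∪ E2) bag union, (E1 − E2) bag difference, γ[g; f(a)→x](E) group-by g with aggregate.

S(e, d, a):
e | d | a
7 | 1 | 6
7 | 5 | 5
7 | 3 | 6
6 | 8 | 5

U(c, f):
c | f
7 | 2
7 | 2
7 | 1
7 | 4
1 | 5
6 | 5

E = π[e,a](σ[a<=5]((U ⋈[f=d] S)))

σ filters on a, owned by the right side.
E' = π[e,a]((U ⋈[f=d] σ[a<=5](S)))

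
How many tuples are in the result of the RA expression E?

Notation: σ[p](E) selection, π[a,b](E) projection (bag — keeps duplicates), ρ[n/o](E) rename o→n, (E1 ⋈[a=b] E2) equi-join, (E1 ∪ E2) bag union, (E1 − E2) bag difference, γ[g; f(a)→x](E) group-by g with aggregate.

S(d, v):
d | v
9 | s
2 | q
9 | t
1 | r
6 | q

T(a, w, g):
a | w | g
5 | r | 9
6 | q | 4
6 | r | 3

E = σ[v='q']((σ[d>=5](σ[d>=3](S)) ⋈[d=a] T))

Stepwise |·|:
  S → 5
  σ[d>=3](S) → 3
  σ[d>=5](σ[d>=3](S)) → 3
  T → 3
  (σ[d>=5](σ[d>=3](S)) ⋈[d=a] T) → 2
  σ[v='q']((σ[d>=5](σ[d>=3](S)) ⋈[d=a] T)) → 2

|E| = 2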